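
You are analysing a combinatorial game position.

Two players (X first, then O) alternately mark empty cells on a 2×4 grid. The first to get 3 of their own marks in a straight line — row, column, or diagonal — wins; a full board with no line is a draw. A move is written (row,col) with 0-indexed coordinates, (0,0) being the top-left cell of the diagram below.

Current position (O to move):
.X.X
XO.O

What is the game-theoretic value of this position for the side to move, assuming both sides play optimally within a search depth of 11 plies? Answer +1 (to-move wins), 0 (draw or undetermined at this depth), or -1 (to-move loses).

[.X.X/XO.O] O move#1: (0,0):-1/OX.X/XO.O, (0,2):+0/.XOX/XO.O, (1,2):+1/.X.X/XOOO*
[.X.X/XOOO] end (terminal -1, X#2); searched .X.X/XO.O to 11

value(.X.X/XO.O, O) = +1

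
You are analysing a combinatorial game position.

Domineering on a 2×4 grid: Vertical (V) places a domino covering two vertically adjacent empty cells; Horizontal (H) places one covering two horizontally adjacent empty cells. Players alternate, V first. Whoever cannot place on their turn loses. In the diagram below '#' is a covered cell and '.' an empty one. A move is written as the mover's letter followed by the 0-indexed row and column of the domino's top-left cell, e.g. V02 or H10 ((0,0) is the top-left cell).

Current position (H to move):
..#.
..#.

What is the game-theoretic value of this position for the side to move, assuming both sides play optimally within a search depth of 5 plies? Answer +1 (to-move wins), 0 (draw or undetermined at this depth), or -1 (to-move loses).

value(..#./..#., H) = +1

ply 1, H at ..#./..#. | H00=+1→###./..#.*; H10=+1→..#./###.
ply 2, V at ###./..#. | V03=-1→####/..##*
ply 3, H at ####/..## | H10=+1→####/####*
ply 4: ####/#### is terminal -1 (V); from ..#./..#. depth 5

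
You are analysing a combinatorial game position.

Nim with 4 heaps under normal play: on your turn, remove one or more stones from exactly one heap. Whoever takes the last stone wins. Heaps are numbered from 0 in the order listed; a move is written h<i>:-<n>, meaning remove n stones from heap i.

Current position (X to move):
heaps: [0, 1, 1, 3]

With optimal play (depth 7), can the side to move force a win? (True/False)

ply 1, X at (0,1,1,3) | h1:-1=-1→(0,0,1,3); h2:-1=-1→(0,1,0,3); h3:-1=-1→(0,1,1,2); h3:-2=-1→(0,1,1,1); h3:-3=+1→(0,1,1,0)*
ply 2, O at (0,1,1,0) | h1:-1=-1→(0,0,1,0)*; h2:-1=-1→(0,1,0,0)
ply 3, X at (0,0,1,0) | h2:-1=+1→(0,0,0,0)*
ply 4: (0,0,0,0) is terminal -1 (O); from (0,1,1,3) depth 7

X winning at [(0,1,1,3)]: True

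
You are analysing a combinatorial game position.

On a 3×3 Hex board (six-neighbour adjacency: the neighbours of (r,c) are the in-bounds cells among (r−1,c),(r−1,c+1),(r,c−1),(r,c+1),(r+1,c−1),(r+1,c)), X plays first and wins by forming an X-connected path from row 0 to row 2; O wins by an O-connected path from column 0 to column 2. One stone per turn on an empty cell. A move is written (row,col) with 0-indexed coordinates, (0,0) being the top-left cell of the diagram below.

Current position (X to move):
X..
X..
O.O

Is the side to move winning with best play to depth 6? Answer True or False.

[X../X../O.O] X move#1: (0,1):-1/XX./X../O.O*, (0,2):-1/X.X/X../O.O, (1,1):-1/X../XX./O.O, (1,2):-1/X../X.X/O.O, (2,1):-1/X../X../OXO
[XX./X../O.O] O move#2: (0,2):+1/XXO/X../O.O*, (1,1):+1/XX./XO./O.O, (1,2):+1/XX./X.O/O.O, (2,1):+1/XX./X../OOO
[XXO/X../O.O] X move#3: (1,1):-1/XXO/XX./O.O*, (1,2):-1/XXO/X.X/O.O, (2,1):-1/XXO/X../OXO
[XXO/XX./O.O] O move#4: (1,2):-1/XXO/XXO/O.O, (2,1):+1/XXO/XX./OOO*
[XXO/XX./OOO] end (terminal -1, X#5); searched X../X../O.O to 6

X winning at [X../X../O.O]: False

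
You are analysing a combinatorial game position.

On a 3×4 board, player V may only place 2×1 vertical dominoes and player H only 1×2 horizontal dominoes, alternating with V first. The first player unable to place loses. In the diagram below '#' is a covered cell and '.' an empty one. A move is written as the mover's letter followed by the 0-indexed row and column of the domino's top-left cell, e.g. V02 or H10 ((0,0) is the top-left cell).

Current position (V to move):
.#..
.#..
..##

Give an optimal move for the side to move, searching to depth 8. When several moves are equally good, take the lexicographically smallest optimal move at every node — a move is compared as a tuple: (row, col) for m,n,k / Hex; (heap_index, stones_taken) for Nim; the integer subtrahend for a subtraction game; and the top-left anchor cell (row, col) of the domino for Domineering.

ply 1, V at .#../.#../..## | V00=-1→##../##../..##; V02=+1→.##./.##./..##*; V03=+1→.#.#/.#.#/..##; V10=-1→.#../##../#.##
ply 2, H at .##./.##./..## | H20=-1→.##./.##./####*
ply 3, V at .##./.##./#### | V00=+1→###./###./####*; V03=+1→.###/.###/####
ply 4: ###./###./#### is terminal -1 (H); from .#../.#../..## depth 8

V's best at [.#../.#../..##]: V02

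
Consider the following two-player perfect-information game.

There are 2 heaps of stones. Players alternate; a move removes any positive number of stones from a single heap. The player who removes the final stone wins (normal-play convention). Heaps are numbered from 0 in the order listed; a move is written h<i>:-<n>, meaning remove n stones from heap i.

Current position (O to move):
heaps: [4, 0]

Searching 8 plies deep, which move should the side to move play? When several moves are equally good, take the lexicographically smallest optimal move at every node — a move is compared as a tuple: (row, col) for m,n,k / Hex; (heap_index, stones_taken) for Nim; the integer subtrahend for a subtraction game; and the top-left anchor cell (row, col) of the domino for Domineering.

p1 O@[(4,0)]: h0:-1[(3,0)]-1 h0:-2[(2,0)]-1 h0:-3[(1,0)]-1 h0:-4[(0,0)]+1*
p2 X@[(0,0)] terminal -1; root [(4,0)] d8

O's best at [(4,0)]: h0:-4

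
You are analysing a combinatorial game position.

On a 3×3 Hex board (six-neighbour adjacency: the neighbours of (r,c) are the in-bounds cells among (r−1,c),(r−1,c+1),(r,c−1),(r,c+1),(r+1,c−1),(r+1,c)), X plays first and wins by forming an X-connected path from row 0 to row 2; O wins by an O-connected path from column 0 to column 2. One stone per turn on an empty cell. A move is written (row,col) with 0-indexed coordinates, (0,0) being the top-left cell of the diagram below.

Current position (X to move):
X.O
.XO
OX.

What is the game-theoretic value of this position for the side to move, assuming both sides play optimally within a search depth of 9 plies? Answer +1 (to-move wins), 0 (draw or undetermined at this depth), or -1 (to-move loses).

[X.O/.XO/OX.] X move#1: (0,1):+1/XXO/.XO/OX.*, (1,0):+1/X.O/XXO/OX., (2,2):+1/X.O/.XO/OXX
[XXO/.XO/OX.] end (terminal -1, O#2); searched X.O/.XO/OX. to 9

value(X.O/.XO/OX., X) = +1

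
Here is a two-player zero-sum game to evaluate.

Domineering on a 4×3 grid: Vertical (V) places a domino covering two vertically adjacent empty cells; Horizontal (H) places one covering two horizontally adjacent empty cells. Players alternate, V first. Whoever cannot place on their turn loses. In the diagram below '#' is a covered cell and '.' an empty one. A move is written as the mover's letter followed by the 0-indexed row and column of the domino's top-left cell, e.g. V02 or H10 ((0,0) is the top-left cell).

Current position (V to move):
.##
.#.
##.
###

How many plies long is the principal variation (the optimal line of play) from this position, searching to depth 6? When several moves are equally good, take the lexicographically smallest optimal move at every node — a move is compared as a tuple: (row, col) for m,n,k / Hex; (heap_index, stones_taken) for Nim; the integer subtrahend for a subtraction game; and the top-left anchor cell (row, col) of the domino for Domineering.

[.##/.#./##./###] V move#1: V00:+1/###/##./##./###*, V12:+1/.##/.##/###/###
[###/##./##./###] end (terminal -1, H#2); searched .##/.#./##./### to 6

PV length from [.##/.#./##./###]: 1 ply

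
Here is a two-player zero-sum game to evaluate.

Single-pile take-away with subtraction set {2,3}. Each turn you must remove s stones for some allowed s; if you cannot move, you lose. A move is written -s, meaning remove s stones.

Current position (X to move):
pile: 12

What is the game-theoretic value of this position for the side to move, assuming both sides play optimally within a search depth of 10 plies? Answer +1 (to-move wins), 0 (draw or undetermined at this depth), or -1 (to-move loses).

value(12, X) = +1

p1 X@[12]: -2[10]+1* -3[9]-1
p2 O@[10]: -2[8]-1* -3[7]-1
p3 X@[8]: -2[6]+1* -3[5]+1
p4 O@[6]: -2[4]-1* -3[3]-1
p5 X@[4]: -2[2]-1 -3[1]+1*
p6 O@[1] terminal -1; root [12] d10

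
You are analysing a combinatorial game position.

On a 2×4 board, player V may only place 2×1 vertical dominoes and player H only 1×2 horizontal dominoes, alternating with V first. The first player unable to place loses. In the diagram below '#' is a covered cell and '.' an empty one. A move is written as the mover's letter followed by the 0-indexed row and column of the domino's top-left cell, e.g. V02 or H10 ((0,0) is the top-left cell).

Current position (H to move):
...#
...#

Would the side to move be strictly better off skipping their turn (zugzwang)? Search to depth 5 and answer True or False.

[...#/...#] H move#1: H00:+1/##.#/...#*, H01:+1/.###/...#, H10:+1/...#/##.#, H11:+1/...#/.###
[##.#/...#] V move#2: V02:-1/####/..##*
[####/..##] H move#3: H10:+1/####/####*
[####/####] end (terminal -1, V#4); searched ...#/...# to 5
pass branch (V moves first from the same position):
  | [...#/...#] V move#1: V00:-1/#..#/#..#, V01:+1/.#.#/.#.#*, V02:-1/..##/..##
  | [.#.#/.#.#] end (terminal -1, H#2); searched ...#/...# to 5
H moving scores +1; H passing scores -1

zugzwang(...#/...#, H) = False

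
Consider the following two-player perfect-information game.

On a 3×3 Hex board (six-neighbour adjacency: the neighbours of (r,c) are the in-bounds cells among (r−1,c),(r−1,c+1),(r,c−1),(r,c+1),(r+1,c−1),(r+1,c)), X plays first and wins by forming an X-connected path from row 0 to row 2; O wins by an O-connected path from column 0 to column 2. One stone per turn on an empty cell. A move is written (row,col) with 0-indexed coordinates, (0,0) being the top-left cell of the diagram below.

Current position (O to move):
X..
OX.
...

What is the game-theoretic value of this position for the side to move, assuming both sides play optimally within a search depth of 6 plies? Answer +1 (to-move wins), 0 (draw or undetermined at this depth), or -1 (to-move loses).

value(X../OX./..., O) = -1

[X../OX./...] O move#1: (0,1):-1/XO./OX./...*, (0,2):-1/X.O/OX./..., (1,2):-1/X../OXO/..., (2,0):-1/X../OX./O.., (2,1):-1/X../OX./.O., (2,2):-1/X../OX./..O
[XO./OX./...] X move#2: (0,2):+1/XOX/OX./...*, (1,2):-1/XO./OXX/..., (2,0):-1/XO./OX./X.., (2,1):-1/XO./OX./.X., (2,2):-1/XO./OX./..X
[XOX/OX./...] O move#3: (1,2):-1/XOX/OXO/...*, (2,0):-1/XOX/OX./O.., (2,1):-1/XOX/OX./.O., (2,2):-1/XOX/OX./..O
[XOX/OXO/...] X move#4: (2,0):+1/XOX/OXO/X..*, (2,1):+1/XOX/OXO/.X., (2,2):+1/XOX/OXO/..X
[XOX/OXO/X..] end (terminal -1, O#5); searched X../OX./... to 6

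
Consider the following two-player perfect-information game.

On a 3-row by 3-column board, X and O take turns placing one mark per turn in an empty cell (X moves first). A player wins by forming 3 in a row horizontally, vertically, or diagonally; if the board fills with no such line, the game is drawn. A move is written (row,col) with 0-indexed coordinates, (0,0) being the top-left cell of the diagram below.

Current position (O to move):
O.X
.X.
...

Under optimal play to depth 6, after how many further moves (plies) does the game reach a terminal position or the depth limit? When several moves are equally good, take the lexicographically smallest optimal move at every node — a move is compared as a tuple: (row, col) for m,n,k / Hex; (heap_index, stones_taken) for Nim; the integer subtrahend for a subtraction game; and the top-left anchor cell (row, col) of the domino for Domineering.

PV length from [O.X/.X./...]: 6 plies

p1 O@[O.X/.X./...]: (0,1)[OOX/.X./...]-1 (1,0)[O.X/OX./...]-1 (1,2)[O.X/.XO/...]-1 (2,0)[O.X/.X./O..]+0* (2,1)[O.X/.X./.O.]-1 (2,2)[O.X/.X./..O]-1
p2 X@[O.X/.X./O..]: (0,1)[OXX/.X./O..]-1 (1,0)[O.X/XX./O..]+0* (1,2)[O.X/.XX/O..]-1 (2,1)[O.X/.X./OX.]-1 (2,2)[O.X/.X./O.X]-1
p3 O@[O.X/XX./O..]: (0,1)[OOX/XX./O..]-1 (1,2)[O.X/XXO/O..]+0* (2,1)[O.X/XX./OO.]-1 (2,2)[O.X/XX./O.O]-1
p4 X@[O.X/XXO/O..]: (0,1)[OXX/XXO/O..]+0* (2,1)[O.X/XXO/OX.]+0 (2,2)[O.X/XXO/O.X]+0
p5 O@[OXX/XXO/O..]: (2,1)[OXX/XXO/OO.]+0* (2,2)[OXX/XXO/O.O]-1
p6 X@[OXX/XXO/OO.]: (2,2)[OXX/XXO/OOX]+0*
p7 O@[OXX/XXO/OOX] terminal +0; root [O.X/.X./...] d6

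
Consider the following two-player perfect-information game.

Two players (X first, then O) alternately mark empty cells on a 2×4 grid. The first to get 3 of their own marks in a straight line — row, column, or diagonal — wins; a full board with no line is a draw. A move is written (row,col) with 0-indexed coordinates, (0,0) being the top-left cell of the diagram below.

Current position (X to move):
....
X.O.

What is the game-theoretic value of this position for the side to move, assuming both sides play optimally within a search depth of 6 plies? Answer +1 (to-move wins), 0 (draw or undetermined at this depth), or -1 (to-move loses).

value(..../X.O., X) = 0

p1 X@[..../X.O.]: (0,0)[X.../X.O.]+0* (0,1)[.X../X.O.]+0 (0,2)[..X./X.O.]+0 (0,3)[...X/X.O.]+0 (1,1)[..../XXO.]+0 (1,3)[..../X.OX]+0
p2 O@[X.../X.O.]: (0,1)[XO../X.O.]+0* (0,2)[X.O./X.O.]+0 (0,3)[X..O/X.O.]+0 (1,1)[X.../XOO.]+0 (1,3)[X.../X.OO]+0
p3 X@[XO../X.O.]: (0,2)[XOX./X.O.]+0* (0,3)[XO.X/X.O.]+0 (1,1)[XO../XXO.]+0 (1,3)[XO../X.OX]+0
p4 O@[XOX./X.O.]: (0,3)[XOXO/X.O.]+0* (1,1)[XOX./XOO.]+0 (1,3)[XOX./X.OO]+0
p5 X@[XOXO/X.O.]: (1,1)[XOXO/XXO.]+0* (1,3)[XOXO/X.OX]+0
p6 O@[XOXO/XXO.]: (1,3)[XOXO/XXOO]+0*
p7 X@[XOXO/XXOO] terminal +0; root [..../X.O.] d6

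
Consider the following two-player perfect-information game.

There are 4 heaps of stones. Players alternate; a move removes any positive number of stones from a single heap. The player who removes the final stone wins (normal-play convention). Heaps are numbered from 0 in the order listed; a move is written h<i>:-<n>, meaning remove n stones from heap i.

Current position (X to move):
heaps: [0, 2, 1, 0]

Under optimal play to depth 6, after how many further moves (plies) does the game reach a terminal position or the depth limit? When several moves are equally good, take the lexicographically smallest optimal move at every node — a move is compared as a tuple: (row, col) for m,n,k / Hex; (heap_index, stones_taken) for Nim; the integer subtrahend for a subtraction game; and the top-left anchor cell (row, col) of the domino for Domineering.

PV length from [(0,2,1,0)]: 3 plies

ply 1, X at (0,2,1,0) | h1:-1=+1→(0,1,1,0)*; h1:-2=-1→(0,0,1,0); h2:-1=-1→(0,2,0,0)
ply 2, O at (0,1,1,0) | h1:-1=-1→(0,0,1,0)*; h2:-1=-1→(0,1,0,0)
ply 3, X at (0,0,1,0) | h2:-1=+1→(0,0,0,0)*
ply 4: (0,0,0,0) is terminal -1 (O); from (0,2,1,0) depth 6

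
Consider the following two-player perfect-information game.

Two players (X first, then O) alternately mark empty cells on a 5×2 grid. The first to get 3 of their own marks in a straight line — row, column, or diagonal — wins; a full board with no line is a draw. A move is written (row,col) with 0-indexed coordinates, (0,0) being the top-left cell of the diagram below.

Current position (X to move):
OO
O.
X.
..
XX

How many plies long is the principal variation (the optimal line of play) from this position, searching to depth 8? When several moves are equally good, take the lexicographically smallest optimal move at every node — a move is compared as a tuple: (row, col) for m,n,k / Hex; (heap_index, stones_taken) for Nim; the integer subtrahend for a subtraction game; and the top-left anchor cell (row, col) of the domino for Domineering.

PV length from [OO/O./X./../XX]: 3 plies

[OO/O./X./../XX] X move#1: (1,1):+0/OO/OX/X./../XX, (2,1):+1/OO/O./XX/../XX*, (3,0):+1/OO/O./X./X./XX, (3,1):+1/OO/O./X./.X/XX
[OO/O./XX/../XX] O move#2: (1,1):-1/OO/OO/XX/../XX*, (3,0):-1/OO/O./XX/O./XX, (3,1):-1/OO/O./XX/.O/XX
[OO/OO/XX/../XX] X move#3: (3,0):+1/OO/OO/XX/X./XX*, (3,1):+1/OO/OO/XX/.X/XX
[OO/OO/XX/X./XX] end (terminal -1, O#4); searched OO/O./X./../XX to 8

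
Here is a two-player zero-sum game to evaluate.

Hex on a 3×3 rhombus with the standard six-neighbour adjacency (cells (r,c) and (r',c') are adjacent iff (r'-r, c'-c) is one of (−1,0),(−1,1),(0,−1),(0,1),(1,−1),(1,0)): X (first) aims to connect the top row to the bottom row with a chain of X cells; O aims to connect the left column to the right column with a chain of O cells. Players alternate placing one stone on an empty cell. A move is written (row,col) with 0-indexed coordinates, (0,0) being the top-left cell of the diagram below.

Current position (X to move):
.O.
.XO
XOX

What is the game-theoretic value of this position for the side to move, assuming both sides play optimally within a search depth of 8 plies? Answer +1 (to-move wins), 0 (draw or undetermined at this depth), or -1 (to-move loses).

ply 1, X at .O./.XO/XOX | (0,0)=+1→XO./.XO/XOX*; (0,2)=+1→.OX/.XO/XOX; (1,0)=+1→.O./XXO/XOX
ply 2, O at XO./.XO/XOX | (0,2)=-1→XOO/.XO/XOX*; (1,0)=-1→XO./OXO/XOX
ply 3, X at XOO/.XO/XOX | (1,0)=+1→XOO/XXO/XOX*
ply 4: XOO/XXO/XOX is terminal -1 (O); from .O./.XO/XOX depth 8

value(.O./.XO/XOX, X) = +1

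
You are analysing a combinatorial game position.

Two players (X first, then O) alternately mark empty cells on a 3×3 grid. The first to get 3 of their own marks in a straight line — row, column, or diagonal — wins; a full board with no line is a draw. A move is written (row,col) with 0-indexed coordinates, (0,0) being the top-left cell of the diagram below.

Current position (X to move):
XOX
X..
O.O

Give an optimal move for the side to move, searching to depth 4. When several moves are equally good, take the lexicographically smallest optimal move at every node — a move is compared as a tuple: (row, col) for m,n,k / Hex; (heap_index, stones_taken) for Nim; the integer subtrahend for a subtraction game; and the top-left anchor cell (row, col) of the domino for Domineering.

X's best at [XOX/X../O.O]: (2,1)

[XOX/X../O.O] X move#1: (1,1):-1/XOX/XX./O.O, (1,2):-1/XOX/X.X/O.O, (2,1):+0/XOX/X../OXO*
[XOX/X../OXO] O move#2: (1,1):+0/XOX/XO./OXO*, (1,2):+0/XOX/X.O/OXO
[XOX/XO./OXO] X move#3: (1,2):+0/XOX/XOX/OXO*
[XOX/XOX/OXO] end (terminal +0, O#4); searched XOX/X../O.O to 4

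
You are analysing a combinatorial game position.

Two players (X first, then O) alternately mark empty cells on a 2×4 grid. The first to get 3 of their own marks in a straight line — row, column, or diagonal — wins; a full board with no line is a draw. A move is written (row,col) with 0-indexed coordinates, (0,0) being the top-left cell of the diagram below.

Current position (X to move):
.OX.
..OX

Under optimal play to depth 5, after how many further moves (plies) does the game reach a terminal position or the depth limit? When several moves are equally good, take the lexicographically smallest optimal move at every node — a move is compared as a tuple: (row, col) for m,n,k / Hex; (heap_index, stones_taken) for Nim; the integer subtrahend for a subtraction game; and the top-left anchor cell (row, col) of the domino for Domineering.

[.OX./..OX] X move#1: (0,0):+0/XOX./..OX*, (0,3):+0/.OXX/..OX, (1,0):+0/.OX./X.OX, (1,1):+0/.OX./.XOX
[XOX./..OX] O move#2: (0,3):+0/XOXO/..OX*, (1,0):+0/XOX./O.OX, (1,1):+0/XOX./.OOX
[XOXO/..OX] X move#3: (1,0):+0/XOXO/X.OX*, (1,1):+0/XOXO/.XOX
[XOXO/X.OX] O move#4: (1,1):+0/XOXO/XOOX*
[XOXO/XOOX] end (terminal +0, X#5); searched .OX./..OX to 5

PV length from [.OX./..OX]: 4 plies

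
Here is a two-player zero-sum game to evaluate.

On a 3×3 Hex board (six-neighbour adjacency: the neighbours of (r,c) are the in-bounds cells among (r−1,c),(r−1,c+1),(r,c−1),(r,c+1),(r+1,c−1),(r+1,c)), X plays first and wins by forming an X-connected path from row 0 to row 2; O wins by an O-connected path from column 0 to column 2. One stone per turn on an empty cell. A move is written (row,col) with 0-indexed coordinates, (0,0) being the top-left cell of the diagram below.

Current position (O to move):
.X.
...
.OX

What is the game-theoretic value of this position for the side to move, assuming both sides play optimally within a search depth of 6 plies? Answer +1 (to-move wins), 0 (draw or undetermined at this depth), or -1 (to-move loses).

value(.X./.../.OX, O) = +1

p1 O@[.X./.../.OX]: (0,0)[OX./.../.OX]-1 (0,2)[.XO/.../.OX]-1 (1,0)[.X./O../.OX]-1 (1,1)[.X./.O./.OX]+1* (1,2)[.X./..O/.OX]-1 (2,0)[.X./.../OOX]-1
p2 X@[.X./.O./.OX]: (0,0)[XX./.O./.OX]-1* (0,2)[.XX/.O./.OX]-1 (1,0)[.X./XO./.OX]-1 (1,2)[.X./.OX/.OX]-1 (2,0)[.X./.O./XOX]-1
p3 O@[XX./.O./.OX]: (0,2)[XXO/.O./.OX]+1* (1,0)[XX./OO./.OX]+1 (1,2)[XX./.OO/.OX]+1 (2,0)[XX./.O./OOX]+1
p4 X@[XXO/.O./.OX]: (1,0)[XXO/XO./.OX]-1* (1,2)[XXO/.OX/.OX]-1 (2,0)[XXO/.O./XOX]-1
p5 O@[XXO/XO./.OX]: (1,2)[XXO/XOO/.OX]-1 (2,0)[XXO/XO./OOX]+1*
p6 X@[XXO/XO./OOX] terminal -1; root [.X./.../.OX] d6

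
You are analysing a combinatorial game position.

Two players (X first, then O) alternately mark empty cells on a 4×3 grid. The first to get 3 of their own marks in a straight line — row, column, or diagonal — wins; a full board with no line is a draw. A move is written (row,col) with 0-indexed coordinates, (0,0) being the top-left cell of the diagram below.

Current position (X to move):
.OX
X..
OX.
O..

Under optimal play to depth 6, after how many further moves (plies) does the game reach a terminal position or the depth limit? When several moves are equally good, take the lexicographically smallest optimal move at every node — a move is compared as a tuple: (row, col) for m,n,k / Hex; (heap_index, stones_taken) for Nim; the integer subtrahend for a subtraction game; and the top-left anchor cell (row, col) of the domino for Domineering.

PV length from [.OX/X../OX./O..]: 3 plies

p1 X@[.OX/X../OX./O..]: (0,0)[XOX/X../OX./O..]+0 (1,1)[.OX/XX./OX./O..]+1* (1,2)[.OX/X.X/OX./O..]+1 (2,2)[.OX/X../OXX/O..]+1 (3,1)[.OX/X../OX./OX.]+1 (3,2)[.OX/X../OX./O.X]+1
p2 O@[.OX/XX./OX./O..]: (0,0)[OOX/XX./OX./O..]-1* (1,2)[.OX/XXO/OX./O..]-1 (2,2)[.OX/XX./OXO/O..]-1 (3,1)[.OX/XX./OX./OO.]-1 (3,2)[.OX/XX./OX./O.O]-1
p3 X@[OOX/XX./OX./O..]: (1,2)[OOX/XXX/OX./O..]+1* (2,2)[OOX/XX./OXX/O..]+1 (3,1)[OOX/XX./OX./OX.]+1 (3,2)[OOX/XX./OX./O.X]+1
p4 O@[OOX/XXX/OX./O..] terminal -1; root [.OX/X../OX./O..] d6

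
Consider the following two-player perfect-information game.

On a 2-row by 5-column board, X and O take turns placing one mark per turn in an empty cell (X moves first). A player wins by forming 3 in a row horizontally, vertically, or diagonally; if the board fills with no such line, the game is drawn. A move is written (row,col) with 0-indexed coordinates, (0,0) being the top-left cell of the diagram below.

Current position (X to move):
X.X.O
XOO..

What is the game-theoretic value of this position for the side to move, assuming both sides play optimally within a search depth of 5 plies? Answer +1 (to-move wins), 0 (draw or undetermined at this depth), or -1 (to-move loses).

value(X.X.O/XOO.., X) = +1

[X.X.O/XOO..] X move#1: (0,1):+1/XXX.O/XOO..*, (0,3):-1/X.XXO/XOO.., (1,3):+0/X.X.O/XOOX., (1,4):-1/X.X.O/XOO.X
[XXX.O/XOO..] end (terminal -1, O#2); searched X.X.O/XOO.. to 5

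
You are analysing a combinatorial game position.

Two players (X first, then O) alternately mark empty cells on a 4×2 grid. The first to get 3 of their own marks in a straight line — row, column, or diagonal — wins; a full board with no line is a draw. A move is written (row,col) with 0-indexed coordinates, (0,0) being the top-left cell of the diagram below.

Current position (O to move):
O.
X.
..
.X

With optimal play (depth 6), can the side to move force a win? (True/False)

O winning at [O./X./../.X]: False

[O./X./../.X] O move#1: (0,1):+0/OO/X./../.X*, (1,1):+0/O./XO/../.X, (2,0):+0/O./X./O./.X, (2,1):+0/O./X./.O/.X, (3,0):+0/O./X./../OX
[OO/X./../.X] X move#2: (1,1):+0/OO/XX/../.X*, (2,0):+0/OO/X./X./.X, (2,1):+0/OO/X./.X/.X, (3,0):+0/OO/X./../XX
[OO/XX/../.X] O move#3: (2,0):-1/OO/XX/O./.X, (2,1):+0/OO/XX/.O/.X*, (3,0):-1/OO/XX/../OX
[OO/XX/.O/.X] X move#4: (2,0):+0/OO/XX/XO/.X*, (3,0):+0/OO/XX/.O/XX
[OO/XX/XO/.X] O move#5: (3,0):+0/OO/XX/XO/OX*
[OO/XX/XO/OX] end (terminal +0, X#6); searched O./X./../.X to 6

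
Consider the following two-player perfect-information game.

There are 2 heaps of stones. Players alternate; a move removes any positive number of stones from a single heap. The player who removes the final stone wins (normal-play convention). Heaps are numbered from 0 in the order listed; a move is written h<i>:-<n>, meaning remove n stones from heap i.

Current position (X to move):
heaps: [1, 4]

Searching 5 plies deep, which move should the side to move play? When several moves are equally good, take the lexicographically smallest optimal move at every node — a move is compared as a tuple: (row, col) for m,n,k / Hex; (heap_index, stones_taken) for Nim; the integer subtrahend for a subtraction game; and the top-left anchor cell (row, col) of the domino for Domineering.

[(1,4)] X move#1: h0:-1:-1/(0,4), h1:-1:-1/(1,3), h1:-2:-1/(1,2), h1:-3:+1/(1,1)*, h1:-4:-1/(1,0)
[(1,1)] O move#2: h0:-1:-1/(0,1)*, h1:-1:-1/(1,0)
[(0,1)] X move#3: h1:-1:+1/(0,0)*
[(0,0)] end (terminal -1, O#4); searched (1,4) to 5

X's best at [(1,4)]: h1:-3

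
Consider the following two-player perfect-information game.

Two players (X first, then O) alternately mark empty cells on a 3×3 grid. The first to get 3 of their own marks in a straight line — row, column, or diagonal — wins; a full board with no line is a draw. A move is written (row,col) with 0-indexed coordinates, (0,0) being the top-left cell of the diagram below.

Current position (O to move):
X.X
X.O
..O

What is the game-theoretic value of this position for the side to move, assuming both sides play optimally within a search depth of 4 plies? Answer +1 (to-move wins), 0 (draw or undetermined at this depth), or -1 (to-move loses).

value(X.X/X.O/..O, O) = -1

[X.X/X.O/..O] O move#1: (0,1):-1/XOX/X.O/..O*, (1,1):-1/X.X/XOO/..O, (2,0):-1/X.X/X.O/O.O, (2,1):-1/X.X/X.O/.OO
[XOX/X.O/..O] X move#2: (1,1):+0/XOX/XXO/..O, (2,0):+1/XOX/X.O/X.O*, (2,1):+0/XOX/X.O/.XO
[XOX/X.O/X.O] end (terminal -1, O#3); searched X.X/X.O/..O to 4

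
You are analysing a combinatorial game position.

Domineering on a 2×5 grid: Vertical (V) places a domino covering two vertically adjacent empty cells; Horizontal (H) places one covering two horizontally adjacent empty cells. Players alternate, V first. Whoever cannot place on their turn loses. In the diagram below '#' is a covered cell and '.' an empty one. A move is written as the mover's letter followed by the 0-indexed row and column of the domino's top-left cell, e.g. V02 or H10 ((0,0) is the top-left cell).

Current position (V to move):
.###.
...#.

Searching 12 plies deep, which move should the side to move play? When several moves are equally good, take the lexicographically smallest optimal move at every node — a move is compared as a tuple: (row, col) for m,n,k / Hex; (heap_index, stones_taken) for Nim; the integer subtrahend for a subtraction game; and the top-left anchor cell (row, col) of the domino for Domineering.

p1 V@[.###./...#.]: V00[####./#..#.]+1* V04[.####/...##]-1
p2 H@[####./#..#.]: H11[####./####.]-1*
p3 V@[####./####.]: V04[#####/#####]+1*
p4 H@[#####/#####] terminal -1; root [.###./...#.] d12

V's best at [.###./...#.]: V00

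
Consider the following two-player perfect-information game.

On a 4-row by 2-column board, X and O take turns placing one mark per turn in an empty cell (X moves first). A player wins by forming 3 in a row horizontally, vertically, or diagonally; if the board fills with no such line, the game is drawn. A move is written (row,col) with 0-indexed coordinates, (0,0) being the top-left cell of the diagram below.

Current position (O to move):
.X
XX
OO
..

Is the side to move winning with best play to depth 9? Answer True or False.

[.X/XX/OO/..] O move#1: (0,0):+0/OX/XX/OO/..*, (3,0):+0/.X/XX/OO/O., (3,1):+0/.X/XX/OO/.O
[OX/XX/OO/..] X move#2: (3,0):+0/OX/XX/OO/X.*, (3,1):+0/OX/XX/OO/.X
[OX/XX/OO/X.] O move#3: (3,1):+0/OX/XX/OO/XO*
[OX/XX/OO/XO] end (terminal +0, X#4); searched .X/XX/OO/.. to 9

O winning at [.X/XX/OO/..]: False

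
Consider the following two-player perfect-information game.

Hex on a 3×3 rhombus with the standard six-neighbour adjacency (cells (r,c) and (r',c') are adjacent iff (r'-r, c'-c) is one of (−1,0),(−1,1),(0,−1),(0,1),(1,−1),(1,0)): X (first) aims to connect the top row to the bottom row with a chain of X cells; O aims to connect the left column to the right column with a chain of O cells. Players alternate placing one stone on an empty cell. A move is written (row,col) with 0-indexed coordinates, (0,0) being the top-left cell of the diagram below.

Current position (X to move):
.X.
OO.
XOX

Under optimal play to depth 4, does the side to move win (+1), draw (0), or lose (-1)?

value(.X./OO./XOX, X) = -1

[.X./OO./XOX] X move#1: (0,0):-1/XX./OO./XOX*, (0,2):-1/.XX/OO./XOX, (1,2):-1/.X./OOX/XOX
[XX./OO./XOX] O move#2: (0,2):+1/XXO/OO./XOX*, (1,2):+1/XX./OOO/XOX
[XXO/OO./XOX] end (terminal -1, X#3); searched .X./OO./XOX to 4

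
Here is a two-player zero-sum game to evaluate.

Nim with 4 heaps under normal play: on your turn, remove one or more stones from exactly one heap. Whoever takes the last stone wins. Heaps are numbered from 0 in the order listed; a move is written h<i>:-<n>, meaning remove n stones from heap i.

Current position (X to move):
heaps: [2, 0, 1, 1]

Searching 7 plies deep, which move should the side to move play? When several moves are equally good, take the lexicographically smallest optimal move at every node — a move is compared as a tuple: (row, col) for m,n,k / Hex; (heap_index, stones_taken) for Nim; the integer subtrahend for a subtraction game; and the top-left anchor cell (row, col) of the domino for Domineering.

X's best at [(2,0,1,1)]: h0:-2

ply 1, X at (2,0,1,1) | h0:-1=-1→(1,0,1,1); h0:-2=+1→(0,0,1,1)*; h2:-1=-1→(2,0,0,1); h3:-1=-1→(2,0,1,0)
ply 2, O at (0,0,1,1) | h2:-1=-1→(0,0,0,1)*; h3:-1=-1→(0,0,1,0)
ply 3, X at (0,0,0,1) | h3:-1=+1→(0,0,0,0)*
ply 4: (0,0,0,0) is terminal -1 (O); from (2,0,1,1) depth 7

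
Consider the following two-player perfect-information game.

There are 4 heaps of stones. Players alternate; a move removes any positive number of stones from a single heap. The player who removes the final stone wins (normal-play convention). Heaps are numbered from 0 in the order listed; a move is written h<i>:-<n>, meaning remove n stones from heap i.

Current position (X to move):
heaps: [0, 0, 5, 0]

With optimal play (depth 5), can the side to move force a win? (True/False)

X winning at [(0,0,5,0)]: True

[(0,0,5,0)] X move#1: h2:-1:-1/(0,0,4,0), h2:-2:-1/(0,0,3,0), h2:-3:-1/(0,0,2,0), h2:-4:-1/(0,0,1,0), h2:-5:+1/(0,0,0,0)*
[(0,0,0,0)] end (terminal -1, O#2); searched (0,0,5,0) to 5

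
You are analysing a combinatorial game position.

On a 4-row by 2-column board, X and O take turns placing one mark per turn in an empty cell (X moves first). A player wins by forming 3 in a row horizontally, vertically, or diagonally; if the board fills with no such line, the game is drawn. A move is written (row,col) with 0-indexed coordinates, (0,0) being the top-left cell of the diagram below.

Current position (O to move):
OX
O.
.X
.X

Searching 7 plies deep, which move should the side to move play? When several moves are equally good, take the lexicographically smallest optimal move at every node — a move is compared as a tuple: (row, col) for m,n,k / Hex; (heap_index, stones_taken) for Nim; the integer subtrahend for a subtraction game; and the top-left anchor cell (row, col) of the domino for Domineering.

p1 O@[OX/O./.X/.X]: (1,1)[OX/OO/.X/.X]+0 (2,0)[OX/O./OX/.X]+1* (3,0)[OX/O./.X/OX]-1
p2 X@[OX/O./OX/.X] terminal -1; root [OX/O./.X/.X] d7

O's best at [OX/O./.X/.X]: (2,0)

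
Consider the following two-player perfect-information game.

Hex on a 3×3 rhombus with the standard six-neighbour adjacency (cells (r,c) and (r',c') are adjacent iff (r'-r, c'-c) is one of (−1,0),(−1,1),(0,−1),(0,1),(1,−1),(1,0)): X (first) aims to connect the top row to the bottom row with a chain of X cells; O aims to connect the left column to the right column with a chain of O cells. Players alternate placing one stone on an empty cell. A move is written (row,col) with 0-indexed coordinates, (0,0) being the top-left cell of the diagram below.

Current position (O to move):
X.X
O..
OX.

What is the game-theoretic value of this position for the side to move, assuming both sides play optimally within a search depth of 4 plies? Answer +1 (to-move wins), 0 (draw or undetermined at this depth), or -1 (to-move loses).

value(X.X/O../OX., O) = -1

p1 O@[X.X/O../OX.]: (0,1)[XOX/O../OX.]-1* (1,1)[X.X/OO./OX.]-1 (1,2)[X.X/O.O/OX.]-1 (2,2)[X.X/O../OXO]-1
p2 X@[XOX/O../OX.]: (1,1)[XOX/OX./OX.]+1* (1,2)[XOX/O.X/OX.]+1 (2,2)[XOX/O../OXX]+1
p3 O@[XOX/OX./OX.] terminal -1; root [X.X/O../OX.] d4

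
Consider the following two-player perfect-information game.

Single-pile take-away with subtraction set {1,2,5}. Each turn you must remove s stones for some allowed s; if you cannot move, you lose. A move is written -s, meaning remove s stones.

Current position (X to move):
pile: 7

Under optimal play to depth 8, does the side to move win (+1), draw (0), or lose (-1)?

value(7, X) = +1

p1 X@[7]: -1[6]+1* -2[5]-1 -5[2]-1
p2 O@[6]: -1[5]-1* -2[4]-1 -5[1]-1
p3 X@[5]: -1[4]-1 -2[3]+1* -5[0]+1
p4 O@[3]: -1[2]-1* -2[1]-1
p5 X@[2]: -1[1]-1 -2[0]+1*
p6 O@[0] terminal -1; root [7] d8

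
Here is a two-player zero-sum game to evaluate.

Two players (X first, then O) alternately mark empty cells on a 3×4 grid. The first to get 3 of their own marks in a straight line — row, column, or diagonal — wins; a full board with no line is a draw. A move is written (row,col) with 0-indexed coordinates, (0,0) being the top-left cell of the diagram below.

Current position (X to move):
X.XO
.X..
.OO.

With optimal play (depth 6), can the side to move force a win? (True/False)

p1 X@[X.XO/.X../.OO.]: (0,1)[XXXO/.X../.OO.]+1* (1,0)[X.XO/XX../.OO.]-1 (1,2)[X.XO/.XX./.OO.]-1 (1,3)[X.XO/.X.X/.OO.]-1 (2,0)[X.XO/.X../XOO.]+1 (2,3)[X.XO/.X../.OOX]-1
p2 O@[XXXO/.X../.OO.] terminal -1; root [X.XO/.X../.OO.] d6

X winning at [X.XO/.X../.OO.]: True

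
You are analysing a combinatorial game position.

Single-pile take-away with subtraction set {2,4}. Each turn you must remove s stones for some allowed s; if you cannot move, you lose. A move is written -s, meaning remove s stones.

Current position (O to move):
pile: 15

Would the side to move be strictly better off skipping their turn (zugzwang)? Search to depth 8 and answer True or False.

ply 1, O at 15 | -2=+1→13*; -4=-1→11
ply 2, X at 13 | -2=-1→11*; -4=-1→9
ply 3, O at 11 | -2=-1→9; -4=+1→7*
ply 4, X at 7 | -2=-1→5*; -4=-1→3
ply 5, O at 5 | -2=-1→3; -4=+1→1*
ply 6: 1 is terminal -1 (X); from 15 depth 8
pass branch (X moves first from the same position):
  | ply 1, X at 15 | -2=+1→13*; -4=-1→11
  | ply 2, O at 13 | -2=-1→11*; -4=-1→9
  | ply 3, X at 11 | -2=-1→9; -4=+1→7*
  | ply 4, O at 7 | -2=-1→5*; -4=-1→3
  | ply 5, X at 5 | -2=-1→3; -4=+1→1*
  | ply 6: 1 is terminal -1 (O); from 15 depth 8
O moving scores +1; O passing scores -1

zugzwang(15, O) = False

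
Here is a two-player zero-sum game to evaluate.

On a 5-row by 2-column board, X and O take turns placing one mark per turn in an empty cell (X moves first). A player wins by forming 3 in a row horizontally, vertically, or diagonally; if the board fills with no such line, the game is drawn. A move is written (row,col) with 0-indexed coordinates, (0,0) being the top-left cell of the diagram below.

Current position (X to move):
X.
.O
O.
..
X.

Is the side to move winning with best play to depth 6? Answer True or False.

X winning at [X./.O/O./../X.]: False

ply 1, X at X./.O/O./../X. | (0,1)=+0→XX/.O/O./../X.*; (1,0)=-1→X./XO/O./../X.; (2,1)=+0→X./.O/OX/../X.; (3,0)=-1→X./.O/O./X./X.; (3,1)=+0→X./.O/O./.X/X.; (4,1)=-1→X./.O/O./../XX
ply 2, O at XX/.O/O./../X. | (1,0)=+0→XX/OO/O./../X.*; (2,1)=+0→XX/.O/OO/../X.; (3,0)=+0→XX/.O/O./O./X.; (3,1)=+0→XX/.O/O./.O/X.; (4,1)=+0→XX/.O/O./../XO
ply 3, X at XX/OO/O./../X. | (2,1)=-1→XX/OO/OX/../X.; (3,0)=+0→XX/OO/O./X./X.*; (3,1)=-1→XX/OO/O./.X/X.; (4,1)=-1→XX/OO/O./../XX
ply 4, O at XX/OO/O./X./X. | (2,1)=+0→XX/OO/OO/X./X.*; (3,1)=+0→XX/OO/O./XO/X.; (4,1)=+0→XX/OO/O./X./XO
ply 5, X at XX/OO/OO/X./X. | (3,1)=+0→XX/OO/OO/XX/X.*; (4,1)=-1→XX/OO/OO/X./XX
ply 6, O at XX/OO/OO/XX/X. | (4,1)=+0→XX/OO/OO/XX/XO*
ply 7: XX/OO/OO/XX/XO is terminal +0 (X); from X./.O/O./../X. depth 6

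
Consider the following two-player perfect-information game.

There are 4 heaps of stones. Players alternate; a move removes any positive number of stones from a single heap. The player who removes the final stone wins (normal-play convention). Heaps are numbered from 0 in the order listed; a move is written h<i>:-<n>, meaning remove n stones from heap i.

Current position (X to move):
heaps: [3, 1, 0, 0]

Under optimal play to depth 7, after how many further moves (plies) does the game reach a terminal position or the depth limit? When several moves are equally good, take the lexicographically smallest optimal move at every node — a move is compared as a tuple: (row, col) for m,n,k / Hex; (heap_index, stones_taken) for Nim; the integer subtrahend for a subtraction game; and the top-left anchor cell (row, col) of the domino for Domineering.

p1 X@[(3,1,0,0)]: h0:-1[(2,1,0,0)]-1 h0:-2[(1,1,0,0)]+1* h0:-3[(0,1,0,0)]-1 h1:-1[(3,0,0,0)]-1
p2 O@[(1,1,0,0)]: h0:-1[(0,1,0,0)]-1* h1:-1[(1,0,0,0)]-1
p3 X@[(0,1,0,0)]: h1:-1[(0,0,0,0)]+1*
p4 O@[(0,0,0,0)] terminal -1; root [(3,1,0,0)] d7

PV length from [(3,1,0,0)]: 3 plies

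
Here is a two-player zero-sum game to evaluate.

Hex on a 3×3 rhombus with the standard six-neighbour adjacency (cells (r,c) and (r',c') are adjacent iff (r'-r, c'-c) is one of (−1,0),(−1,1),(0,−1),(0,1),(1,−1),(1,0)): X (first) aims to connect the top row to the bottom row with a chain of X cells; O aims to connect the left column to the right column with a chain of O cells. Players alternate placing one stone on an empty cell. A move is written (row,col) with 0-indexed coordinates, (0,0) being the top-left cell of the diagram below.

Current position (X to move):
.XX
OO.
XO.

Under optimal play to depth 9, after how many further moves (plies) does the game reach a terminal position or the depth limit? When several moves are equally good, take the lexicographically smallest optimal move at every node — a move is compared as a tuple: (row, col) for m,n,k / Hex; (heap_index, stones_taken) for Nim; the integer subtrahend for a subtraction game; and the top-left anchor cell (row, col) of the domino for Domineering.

ply 1, X at .XX/OO./XO. | (0,0)=-1→XXX/OO./XO.*; (1,2)=-1→.XX/OOX/XO.; (2,2)=-1→.XX/OO./XOX
ply 2, O at XXX/OO./XO. | (1,2)=+1→XXX/OOO/XO.*; (2,2)=+1→XXX/OO./XOO
ply 3: XXX/OOO/XO. is terminal -1 (X); from .XX/OO./XO. depth 9

PV length from [.XX/OO./XO.]: 2 plies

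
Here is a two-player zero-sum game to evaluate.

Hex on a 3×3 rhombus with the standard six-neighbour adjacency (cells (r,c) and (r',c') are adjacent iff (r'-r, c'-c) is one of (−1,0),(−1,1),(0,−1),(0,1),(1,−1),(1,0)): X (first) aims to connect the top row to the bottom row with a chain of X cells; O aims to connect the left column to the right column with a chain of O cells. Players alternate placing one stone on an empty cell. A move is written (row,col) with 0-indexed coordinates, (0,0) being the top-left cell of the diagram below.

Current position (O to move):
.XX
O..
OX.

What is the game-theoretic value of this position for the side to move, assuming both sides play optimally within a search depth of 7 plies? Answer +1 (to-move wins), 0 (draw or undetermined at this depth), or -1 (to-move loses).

value(.XX/O../OX., O) = -1

p1 O@[.XX/O../OX.]: (0,0)[OXX/O../OX.]-1* (1,1)[.XX/OO./OX.]-1 (1,2)[.XX/O.O/OX.]-1 (2,2)[.XX/O../OXO]-1
p2 X@[OXX/O../OX.]: (1,1)[OXX/OX./OX.]+1* (1,2)[OXX/O.X/OX.]+1 (2,2)[OXX/O../OXX]+1
p3 O@[OXX/OX./OX.] terminal -1; root [.XX/O../OX.] d7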